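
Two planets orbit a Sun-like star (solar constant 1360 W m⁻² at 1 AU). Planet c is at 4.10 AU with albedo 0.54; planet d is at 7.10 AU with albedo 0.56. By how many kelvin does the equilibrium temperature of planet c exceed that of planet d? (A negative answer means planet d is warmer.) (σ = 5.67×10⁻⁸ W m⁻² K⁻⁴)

ΔT ≈ 28.1 K

T_eq = [S₀(1−A)/(4σd²)]^(1/4), so T ∝ (1−A)^(1/4) / √d.
T₁ = [1360×0.46/(4×5.67×10⁻⁸×4.10²)]^(1/4) = 113.18 K.
T₂ = [1360×0.44/(4×5.67×10⁻⁸×7.10²)]^(1/4) = 85.06 K.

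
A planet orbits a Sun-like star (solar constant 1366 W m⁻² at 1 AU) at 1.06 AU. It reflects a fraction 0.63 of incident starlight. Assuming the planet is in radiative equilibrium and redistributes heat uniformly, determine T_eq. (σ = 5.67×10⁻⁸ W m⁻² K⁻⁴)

Flux at 1.06 AU: S = 1366/1.06² = 1220 W m⁻².
Energy balance: absorbed = emitted ⇒ πR²·S(1−A) = 4πR²·σT_eq⁴, so T_eq⁴ = S(1−A)/(4σ).
T_eq = [1220 × 0.37 / (4 × 5.67×10⁻⁸)]^(1/4) = (1.98×10⁹)^(1/4) = 211 K.

T_eq ≈ 211 K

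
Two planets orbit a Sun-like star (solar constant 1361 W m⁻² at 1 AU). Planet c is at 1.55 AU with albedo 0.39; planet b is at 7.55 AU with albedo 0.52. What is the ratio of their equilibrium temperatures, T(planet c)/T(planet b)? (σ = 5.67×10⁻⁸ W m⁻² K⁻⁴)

T₁/T₂ ≈ 2.343

T_eq = [S₀(1−A)/(4σd²)]^(1/4), so T ∝ (1−A)^(1/4) / √d.
T₁ = [1361×0.61/(4×5.67×10⁻⁸×1.55²)]^(1/4) = 197.57 K.
T₂ = [1361×0.48/(4×5.67×10⁻⁸×7.55²)]^(1/4) = 84.31 K.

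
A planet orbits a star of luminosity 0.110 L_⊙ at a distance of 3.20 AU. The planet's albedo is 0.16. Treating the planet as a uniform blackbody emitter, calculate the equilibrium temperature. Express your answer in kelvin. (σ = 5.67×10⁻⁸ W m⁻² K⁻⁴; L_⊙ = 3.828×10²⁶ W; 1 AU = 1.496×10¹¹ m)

T_eq ≈ 85.8 K

d = 3.20 AU = 4.79×10¹¹ m.
L = 0.110 × 3.828×10²⁶ = 4.21×10²⁵ W.
Flux: S = L/(4πd²) = 4.21×10²⁵/(4π×(4.79×10¹¹)²) = 14.6 W m⁻².
Energy balance: absorbed = emitted ⇒ πR²·S(1−A) = 4πR²·σT_eq⁴, so T_eq⁴ = S(1−A)/(4σ).
T_eq = [14.6 × 0.84 / (4 × 5.67×10⁻⁸)]^(1/4) = (5.42×10⁷)^(1/4) = 85.8 K.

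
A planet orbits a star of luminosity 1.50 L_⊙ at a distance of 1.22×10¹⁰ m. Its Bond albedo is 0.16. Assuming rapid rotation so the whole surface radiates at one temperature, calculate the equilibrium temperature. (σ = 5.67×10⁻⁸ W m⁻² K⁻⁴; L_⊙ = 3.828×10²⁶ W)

L = 1.50 × 3.828×10²⁶ = 5.74×10²⁶ W.
Flux: S = L/(4πd²) = 5.74×10²⁶/(4π×(1.22×10¹⁰)²) = 3.07×10⁵ W m⁻².
Energy balance: absorbed = emitted ⇒ πR²·S(1−A) = 4πR²·σT_eq⁴, so T_eq⁴ = S(1−A)/(4σ).
T_eq = [3.07×10⁵ × 0.84 / (4 × 5.67×10⁻⁸)]^(1/4) = (1.14×10¹²)^(1/4) = 1030 K.

T_eq ≈ 1030 K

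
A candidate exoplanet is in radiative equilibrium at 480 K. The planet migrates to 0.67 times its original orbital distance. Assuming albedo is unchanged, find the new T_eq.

T_eq ≈ 586 K

T_eq ∝ L^(1/4) · d^(−1/2).
T′ = 480 / 0.67^(1/2) = 586 K.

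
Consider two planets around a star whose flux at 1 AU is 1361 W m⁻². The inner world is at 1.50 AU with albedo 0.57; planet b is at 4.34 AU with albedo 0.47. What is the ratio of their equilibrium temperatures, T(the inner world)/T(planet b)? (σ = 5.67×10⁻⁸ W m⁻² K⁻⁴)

T₁/T₂ ≈ 1.614

T_eq = [S₀(1−A)/(4σd²)]^(1/4), so T ∝ (1−A)^(1/4) / √d.
T₁ = [1361×0.43/(4×5.67×10⁻⁸×1.50²)]^(1/4) = 184.02 K.
T₂ = [1361×0.53/(4×5.67×10⁻⁸×4.34²)]^(1/4) = 113.99 K.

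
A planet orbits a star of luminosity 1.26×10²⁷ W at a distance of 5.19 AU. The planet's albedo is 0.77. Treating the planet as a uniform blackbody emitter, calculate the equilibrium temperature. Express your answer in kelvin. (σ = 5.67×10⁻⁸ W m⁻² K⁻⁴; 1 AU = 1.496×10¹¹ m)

T_eq ≈ 114 K

d = 5.19 AU = 7.76×10¹¹ m.
Flux: S = L/(4πd²) = 1.26×10²⁷/(4π×(7.76×10¹¹)²) = 166 W m⁻².
Energy balance: absorbed = emitted ⇒ πR²·S(1−A) = 4πR²·σT_eq⁴, so T_eq⁴ = S(1−A)/(4σ).
T_eq = [166 × 0.23 / (4 × 5.67×10⁻⁸)]^(1/4) = (1.69×10⁸)^(1/4) = 114 K.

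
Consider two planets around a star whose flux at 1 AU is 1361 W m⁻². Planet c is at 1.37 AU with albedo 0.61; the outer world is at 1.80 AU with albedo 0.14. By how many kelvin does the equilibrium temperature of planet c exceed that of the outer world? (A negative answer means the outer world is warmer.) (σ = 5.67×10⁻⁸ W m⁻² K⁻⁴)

T_eq = [S₀(1−A)/(4σd²)]^(1/4), so T ∝ (1−A)^(1/4) / √d.
T₁ = [1361×0.39/(4×5.67×10⁻⁸×1.37²)]^(1/4) = 187.91 K.
T₂ = [1361×0.86/(4×5.67×10⁻⁸×1.80²)]^(1/4) = 199.78 K.

ΔT ≈ -11.9 K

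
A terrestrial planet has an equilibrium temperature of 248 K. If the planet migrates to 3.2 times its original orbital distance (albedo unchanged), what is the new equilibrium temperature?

T_eq ∝ L^(1/4) · d^(−1/2).
T′ = 248 / 3.2^(1/2) = 139 K.

T_eq ≈ 139 K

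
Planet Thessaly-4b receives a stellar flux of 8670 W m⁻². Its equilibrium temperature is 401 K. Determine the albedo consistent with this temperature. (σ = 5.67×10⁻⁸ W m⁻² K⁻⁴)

From T_eq⁴ = S(1−A)/(4σ): 1−A = 4σT_eq⁴/S.
1−A = 4 × 5.67×10⁻⁸ × (401)⁴ / 8670 = 0.676.

A ≈ 0.32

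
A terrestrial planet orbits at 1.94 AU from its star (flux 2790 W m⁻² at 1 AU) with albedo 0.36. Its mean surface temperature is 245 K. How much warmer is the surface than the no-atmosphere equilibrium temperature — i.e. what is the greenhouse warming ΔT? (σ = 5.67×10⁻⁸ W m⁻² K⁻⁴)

ΔT ≈ 31.1 K

S = 2790/1.94² = 741.3 W m⁻².
T_eq = [S(1−A)/(4σ)]^(1/4) = [741.3×0.64/(4×5.67×10⁻⁸)]^(1/4) = 213.9 K.
ΔT = T_surf − T_eq = 245 − 213.9.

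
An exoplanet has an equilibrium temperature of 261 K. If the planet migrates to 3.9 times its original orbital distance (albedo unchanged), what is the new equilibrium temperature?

T_eq ≈ 132 K

T_eq ∝ L^(1/4) · d^(−1/2).
T′ = 261 / 3.9^(1/2) = 132 K.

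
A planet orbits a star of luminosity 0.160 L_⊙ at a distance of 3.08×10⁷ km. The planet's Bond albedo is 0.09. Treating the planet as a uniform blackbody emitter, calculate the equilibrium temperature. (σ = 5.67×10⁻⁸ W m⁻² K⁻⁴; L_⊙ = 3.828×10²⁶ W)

d = 3.08×10⁷ km = 3.08×10¹⁰ m.
L = 0.160 × 3.828×10²⁶ = 6.12×10²⁵ W.
Flux: S = L/(4πd²) = 6.12×10²⁵/(4π×(3.08×10¹⁰)²) = 5140 W m⁻².
Energy balance: absorbed = emitted ⇒ πR²·S(1−A) = 4πR²·σT_eq⁴, so T_eq⁴ = S(1−A)/(4σ).
T_eq = [5140 × 0.91 / (4 × 5.67×10⁻⁸)]^(1/4) = (2.06×10¹⁰)^(1/4) = 379 K.

T_eq ≈ 379 K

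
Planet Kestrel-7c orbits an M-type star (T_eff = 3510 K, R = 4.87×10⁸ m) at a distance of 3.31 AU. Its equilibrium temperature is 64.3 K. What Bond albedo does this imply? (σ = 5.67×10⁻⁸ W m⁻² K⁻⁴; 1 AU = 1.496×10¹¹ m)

A ≈ 0.53

d = 3.31 AU = 4.95×10¹¹ m.
L = 4πR_⋆²σT_⋆⁴ = 4π(4.87×10⁸)² × 5.67×10⁻⁸ × (3510)⁴ = 2.56×10²⁵ W.
S = L/(4πd²) = 8.32 W m⁻².
From T_eq⁴ = S(1−A)/(4σ): 1−A = 4σT_eq⁴/S.
1−A = 4 × 5.67×10⁻⁸ × (64.3)⁴ / 8.32 = 0.466.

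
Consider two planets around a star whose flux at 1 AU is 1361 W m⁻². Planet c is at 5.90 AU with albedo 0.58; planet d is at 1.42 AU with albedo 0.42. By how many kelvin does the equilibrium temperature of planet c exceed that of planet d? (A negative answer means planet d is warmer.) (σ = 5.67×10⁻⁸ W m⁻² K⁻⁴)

ΔT ≈ -111.6 K

T_eq = [S₀(1−A)/(4σd²)]^(1/4), so T ∝ (1−A)^(1/4) / √d.
T₁ = [1361×0.42/(4×5.67×10⁻⁸×5.90²)]^(1/4) = 92.24 K.
T₂ = [1361×0.58/(4×5.67×10⁻⁸×1.42²)]^(1/4) = 203.83 K.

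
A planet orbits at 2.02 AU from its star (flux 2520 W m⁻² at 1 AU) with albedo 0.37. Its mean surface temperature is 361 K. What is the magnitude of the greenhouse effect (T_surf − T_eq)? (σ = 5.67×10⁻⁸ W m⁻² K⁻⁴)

ΔT ≈ 157.5 K

S = 2520/2.02² = 617.6 W m⁻².
T_eq = [S(1−A)/(4σ)]^(1/4) = [617.6×0.63/(4×5.67×10⁻⁸)]^(1/4) = 203.5 K.
ΔT = T_surf − T_eq = 361 − 203.5.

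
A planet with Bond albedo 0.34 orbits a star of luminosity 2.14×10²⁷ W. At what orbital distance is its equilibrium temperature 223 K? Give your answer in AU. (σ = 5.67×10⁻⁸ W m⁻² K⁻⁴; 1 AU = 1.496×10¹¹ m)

d ≈ 2.99 AU

From T_eq⁴ = L(1−A)/(16πσd²): d = √[L(1−A)/(16πσT_eq⁴)].
d = √[2.14×10²⁷ × 0.66 / (16π × 5.67×10⁻⁸ × (223)⁴)] = 4.48×10¹¹ m = 2.99 AU.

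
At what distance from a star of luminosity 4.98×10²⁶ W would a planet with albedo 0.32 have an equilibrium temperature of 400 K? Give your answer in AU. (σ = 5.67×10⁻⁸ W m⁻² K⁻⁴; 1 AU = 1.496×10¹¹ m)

From T_eq⁴ = L(1−A)/(16πσd²): d = √[L(1−A)/(16πσT_eq⁴)].
d = √[4.98×10²⁶ × 0.68 / (16π × 5.67×10⁻⁸ × (400)⁴)] = 6.81×10¹⁰ m = 0.455 AU.

d ≈ 0.455 AU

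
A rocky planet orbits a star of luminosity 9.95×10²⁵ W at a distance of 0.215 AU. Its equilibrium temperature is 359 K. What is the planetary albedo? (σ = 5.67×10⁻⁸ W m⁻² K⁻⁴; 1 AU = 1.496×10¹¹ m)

A ≈ 0.51

d = 0.215 AU = 3.22×10¹⁰ m.
Flux: S = L/(4πd²) = 9.95×10²⁵/(4π×(3.22×10¹⁰)²) = 7650 W m⁻².
From T_eq⁴ = S(1−A)/(4σ): 1−A = 4σT_eq⁴/S.
1−A = 4 × 5.67×10⁻⁸ × (359)⁴ / 7650 = 0.492.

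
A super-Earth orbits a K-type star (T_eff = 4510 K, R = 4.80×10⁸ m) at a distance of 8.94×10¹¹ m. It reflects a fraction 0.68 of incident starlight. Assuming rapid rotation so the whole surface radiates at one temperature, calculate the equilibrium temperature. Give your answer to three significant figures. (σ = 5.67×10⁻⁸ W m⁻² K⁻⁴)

L = 4πR_⋆²σT_⋆⁴ = 4π(4.80×10⁸)² × 5.67×10⁻⁸ × (4510)⁴ = 6.79×10²⁵ W.
S = L/(4πd²) = 6.76 W m⁻².
Energy balance: absorbed = emitted ⇒ πR²·S(1−A) = 4πR²·σT_eq⁴, so T_eq⁴ = S(1−A)/(4σ).
T_eq = [6.76 × 0.32 / (4 × 5.67×10⁻⁸)]^(1/4) = (9.54×10⁶)^(1/4) = 55.6 K.

T_eq ≈ 55.6 K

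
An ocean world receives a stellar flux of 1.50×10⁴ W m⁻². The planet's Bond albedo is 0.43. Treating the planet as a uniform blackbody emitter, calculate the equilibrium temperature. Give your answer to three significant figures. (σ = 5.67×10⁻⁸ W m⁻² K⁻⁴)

Energy balance: absorbed = emitted ⇒ πR²·S(1−A) = 4πR²·σT_eq⁴, so T_eq⁴ = S(1−A)/(4σ).
T_eq = [1.50×10⁴ × 0.57 / (4 × 5.67×10⁻⁸)]^(1/4) = (3.77×10¹⁰)^(1/4) = 441 K.

T_eq ≈ 441 K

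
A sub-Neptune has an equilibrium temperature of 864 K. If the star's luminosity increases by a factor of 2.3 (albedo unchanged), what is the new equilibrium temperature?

T_eq ≈ 1060 K

T_eq ∝ L^(1/4) · d^(−1/2).
T′ = 864 × 2.3^(1/4) = 1060 K.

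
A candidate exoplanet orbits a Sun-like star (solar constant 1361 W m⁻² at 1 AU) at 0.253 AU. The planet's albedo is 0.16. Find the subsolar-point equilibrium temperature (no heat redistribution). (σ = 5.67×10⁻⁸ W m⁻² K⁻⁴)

T_ss ≈ 749 K

Flux at 0.253 AU: S = 1361/0.253² = 2.13×10⁴ W m⁻².
At the subsolar point the surface absorbs S(1−A) and emits σT⁴ per unit area — no factor of 4, since only the local patch is in balance.
T = [2.13×10⁴ × 0.84 / 5.67×10⁻⁸]^(1/4) = (3.15×10¹¹)^(1/4) = 749 K.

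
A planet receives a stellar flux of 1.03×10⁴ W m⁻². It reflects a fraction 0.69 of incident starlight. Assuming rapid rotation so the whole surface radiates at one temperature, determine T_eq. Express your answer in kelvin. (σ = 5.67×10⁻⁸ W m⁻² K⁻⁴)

T_eq ≈ 344 K

Energy balance: absorbed = emitted ⇒ πR²·S(1−A) = 4πR²·σT_eq⁴, so T_eq⁴ = S(1−A)/(4σ).
T_eq = [1.03×10⁴ × 0.31 / (4 × 5.67×10⁻⁸)]^(1/4) = (1.41×10¹⁰)^(1/4) = 344 K.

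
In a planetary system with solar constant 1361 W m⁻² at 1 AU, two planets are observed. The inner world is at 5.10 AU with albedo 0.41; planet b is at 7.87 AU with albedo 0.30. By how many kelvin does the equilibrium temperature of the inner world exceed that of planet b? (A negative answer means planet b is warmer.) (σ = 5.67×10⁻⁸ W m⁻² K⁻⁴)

ΔT ≈ 17.3 K

T_eq = [S₀(1−A)/(4σd²)]^(1/4), so T ∝ (1−A)^(1/4) / √d.
T₁ = [1361×0.59/(4×5.67×10⁻⁸×5.10²)]^(1/4) = 108.01 K.
T₂ = [1361×0.70/(4×5.67×10⁻⁸×7.87²)]^(1/4) = 90.75 K.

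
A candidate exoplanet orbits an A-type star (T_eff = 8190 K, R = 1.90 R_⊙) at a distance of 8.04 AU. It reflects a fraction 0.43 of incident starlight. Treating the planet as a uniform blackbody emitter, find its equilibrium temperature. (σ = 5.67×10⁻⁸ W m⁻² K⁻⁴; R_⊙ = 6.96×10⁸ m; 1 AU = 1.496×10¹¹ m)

T_eq ≈ 167 K

R_⋆ = 1.90 × 6.96×10⁸ = 1.32×10⁹ m.
d = 8.04 AU = 1.20×10¹² m.
L = 4πR_⋆²σT_⋆⁴ = 4π(1.32×10⁹)² × 5.67×10⁻⁸ × (8190)⁴ = 5.61×10²⁷ W.
S = L/(4πd²) = 308 W m⁻².
Energy balance: absorbed = emitted ⇒ πR²·S(1−A) = 4πR²·σT_eq⁴, so T_eq⁴ = S(1−A)/(4σ).
T_eq = [308 × 0.57 / (4 × 5.67×10⁻⁸)]^(1/4) = (7.75×10⁸)^(1/4) = 167 K.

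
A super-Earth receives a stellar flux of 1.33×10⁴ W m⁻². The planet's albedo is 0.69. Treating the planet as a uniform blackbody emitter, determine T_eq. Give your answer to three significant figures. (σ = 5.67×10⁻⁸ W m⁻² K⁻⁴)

Energy balance: absorbed = emitted ⇒ πR²·S(1−A) = 4πR²·σT_eq⁴, so T_eq⁴ = S(1−A)/(4σ).
T_eq = [1.33×10⁴ × 0.31 / (4 × 5.67×10⁻⁸)]^(1/4) = (1.82×10¹⁰)^(1/4) = 367 K.

T_eq ≈ 367 K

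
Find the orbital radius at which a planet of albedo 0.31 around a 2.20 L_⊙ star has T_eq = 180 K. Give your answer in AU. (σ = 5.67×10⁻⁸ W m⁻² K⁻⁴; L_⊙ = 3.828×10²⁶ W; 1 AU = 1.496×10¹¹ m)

L = 2.20 × 3.828×10²⁶ = 8.42×10²⁶ W.
From T_eq⁴ = L(1−A)/(16πσd²): d = √[L(1−A)/(16πσT_eq⁴)].
d = √[8.42×10²⁶ × 0.69 / (16π × 5.67×10⁻⁸ × (180)⁴)] = 4.41×10¹¹ m = 2.95 AU.

d ≈ 2.95 AU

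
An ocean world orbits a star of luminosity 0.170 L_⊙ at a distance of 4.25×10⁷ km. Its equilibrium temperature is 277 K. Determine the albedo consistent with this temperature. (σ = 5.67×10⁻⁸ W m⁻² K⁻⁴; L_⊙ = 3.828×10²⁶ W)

A ≈ 0.53

d = 4.25×10⁷ km = 4.25×10¹⁰ m.
L = 0.170 × 3.828×10²⁶ = 6.51×10²⁵ W.
Flux: S = L/(4πd²) = 6.51×10²⁵/(4π×(4.25×10¹⁰)²) = 2870 W m⁻².
From T_eq⁴ = S(1−A)/(4σ): 1−A = 4σT_eq⁴/S.
1−A = 4 × 5.67×10⁻⁸ × (277)⁴ / 2870 = 0.466.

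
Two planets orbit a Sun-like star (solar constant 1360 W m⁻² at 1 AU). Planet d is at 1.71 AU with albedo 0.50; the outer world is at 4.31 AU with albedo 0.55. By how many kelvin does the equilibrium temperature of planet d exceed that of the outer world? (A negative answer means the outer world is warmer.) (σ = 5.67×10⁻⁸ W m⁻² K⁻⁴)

ΔT ≈ 69.2 K

T_eq = [S₀(1−A)/(4σd²)]^(1/4), so T ∝ (1−A)^(1/4) / √d.
T₁ = [1360×0.50/(4×5.67×10⁻⁸×1.71²)]^(1/4) = 178.94 K.
T₂ = [1360×0.45/(4×5.67×10⁻⁸×4.31²)]^(1/4) = 109.78 K.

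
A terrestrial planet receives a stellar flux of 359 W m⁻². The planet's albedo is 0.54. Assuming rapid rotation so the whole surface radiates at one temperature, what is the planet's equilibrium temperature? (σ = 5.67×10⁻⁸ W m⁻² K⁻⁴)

Energy balance: absorbed = emitted ⇒ πR²·S(1−A) = 4πR²·σT_eq⁴, so T_eq⁴ = S(1−A)/(4σ).
T_eq = [359 × 0.46 / (4 × 5.67×10⁻⁸)]^(1/4) = (7.28×10⁸)^(1/4) = 164 K.

T_eq ≈ 164 K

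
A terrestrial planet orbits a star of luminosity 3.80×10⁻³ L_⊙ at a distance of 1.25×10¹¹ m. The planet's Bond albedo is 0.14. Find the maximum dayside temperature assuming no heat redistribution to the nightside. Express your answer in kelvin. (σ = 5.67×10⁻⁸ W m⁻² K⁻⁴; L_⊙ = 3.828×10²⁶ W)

L = 3.80×10⁻³ × 3.828×10²⁶ = 1.45×10²⁴ W.
Flux: S = L/(4πd²) = 1.45×10²⁴/(4π×(1.25×10¹¹)²) = 7.41 W m⁻².
With no redistribution each surface element balances locally: S(1−A) = σT⁴.
T = [7.41 × 0.86 / 5.67×10⁻⁸]^(1/4) = (1.12×10⁸)^(1/4) = 103 K.

T_ss ≈ 103 K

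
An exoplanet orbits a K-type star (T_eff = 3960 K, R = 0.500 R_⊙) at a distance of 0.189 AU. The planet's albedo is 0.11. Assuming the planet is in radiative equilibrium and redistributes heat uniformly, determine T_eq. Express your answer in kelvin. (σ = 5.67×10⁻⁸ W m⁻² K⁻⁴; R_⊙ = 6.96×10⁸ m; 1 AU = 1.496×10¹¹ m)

R_⋆ = 0.500 × 6.96×10⁸ = 3.48×10⁸ m.
d = 0.189 AU = 2.83×10¹⁰ m.
L = 4πR_⋆²σT_⋆⁴ = 4π(3.48×10⁸)² × 5.67×10⁻⁸ × (3960)⁴ = 2.12×10²⁵ W.
S = L/(4πd²) = 2110 W m⁻².
Energy balance: absorbed = emitted ⇒ πR²·S(1−A) = 4πR²·σT_eq⁴, so T_eq⁴ = S(1−A)/(4σ).
T_eq = [2110 × 0.89 / (4 × 5.67×10⁻⁸)]^(1/4) = (8.29×10⁹)^(1/4) = 302 K.

T_eq ≈ 302 K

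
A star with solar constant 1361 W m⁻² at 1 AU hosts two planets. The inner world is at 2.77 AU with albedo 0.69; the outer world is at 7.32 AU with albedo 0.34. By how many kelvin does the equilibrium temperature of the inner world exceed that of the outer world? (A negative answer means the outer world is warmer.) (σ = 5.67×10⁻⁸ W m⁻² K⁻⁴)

T_eq = [S₀(1−A)/(4σd²)]^(1/4), so T ∝ (1−A)^(1/4) / √d.
T₁ = [1361×0.31/(4×5.67×10⁻⁸×2.77²)]^(1/4) = 124.78 K.
T₂ = [1361×0.66/(4×5.67×10⁻⁸×7.32²)]^(1/4) = 92.72 K.

ΔT ≈ 32.1 K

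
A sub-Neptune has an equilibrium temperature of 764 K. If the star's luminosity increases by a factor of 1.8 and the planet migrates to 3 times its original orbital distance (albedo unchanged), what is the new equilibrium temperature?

T_eq ≈ 511 K

T_eq ∝ L^(1/4) · d^(−1/2).
T′ = 764 × 1.8^(1/4) / 3^(1/2) = 511 K.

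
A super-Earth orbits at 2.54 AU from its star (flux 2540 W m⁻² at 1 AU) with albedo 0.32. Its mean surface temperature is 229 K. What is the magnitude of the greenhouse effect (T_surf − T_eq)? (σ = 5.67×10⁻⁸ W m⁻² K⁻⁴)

S = 2540/2.54² = 393.7 W m⁻².
T_eq = [S(1−A)/(4σ)]^(1/4) = [393.7×0.68/(4×5.67×10⁻⁸)]^(1/4) = 185.4 K.
ΔT = T_surf − T_eq = 229 − 185.4.

ΔT ≈ 43.6 K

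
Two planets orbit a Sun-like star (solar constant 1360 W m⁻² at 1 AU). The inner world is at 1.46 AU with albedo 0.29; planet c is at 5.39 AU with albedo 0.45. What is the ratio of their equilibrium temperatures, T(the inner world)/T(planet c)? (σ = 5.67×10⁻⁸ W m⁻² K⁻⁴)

T_eq = [S₀(1−A)/(4σd²)]^(1/4), so T ∝ (1−A)^(1/4) / √d.
T₁ = [1360×0.71/(4×5.67×10⁻⁸×1.46²)]^(1/4) = 211.40 K.
T₂ = [1360×0.55/(4×5.67×10⁻⁸×5.39²)]^(1/4) = 103.22 K.

T₁/T₂ ≈ 2.048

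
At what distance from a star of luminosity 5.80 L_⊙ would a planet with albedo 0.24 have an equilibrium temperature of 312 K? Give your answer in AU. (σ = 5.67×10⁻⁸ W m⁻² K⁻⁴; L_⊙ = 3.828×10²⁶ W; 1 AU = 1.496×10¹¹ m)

d ≈ 1.67 AU

L = 5.80 × 3.828×10²⁶ = 2.22×10²⁷ W.
From T_eq⁴ = L(1−A)/(16πσd²): d = √[L(1−A)/(16πσT_eq⁴)].
d = √[2.22×10²⁷ × 0.76 / (16π × 5.67×10⁻⁸ × (312)⁴)] = 2.50×10¹¹ m = 1.67 AU.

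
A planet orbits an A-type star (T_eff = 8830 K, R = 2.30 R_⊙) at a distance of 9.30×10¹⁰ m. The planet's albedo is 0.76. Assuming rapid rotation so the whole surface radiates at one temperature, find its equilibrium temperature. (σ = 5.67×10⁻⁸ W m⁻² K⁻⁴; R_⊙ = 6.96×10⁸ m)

R_⋆ = 2.30 × 6.96×10⁸ = 1.60×10⁹ m.
L = 4πR_⋆²σT_⋆⁴ = 4π(1.60×10⁹)² × 5.67×10⁻⁸ × (8830)⁴ = 1.11×10²⁸ W.
S = L/(4πd²) = 1.02×10⁵ W m⁻².
Energy balance: absorbed = emitted ⇒ πR²·S(1−A) = 4πR²·σT_eq⁴, so T_eq⁴ = S(1−A)/(4σ).
T_eq = [1.02×10⁵ × 0.24 / (4 × 5.67×10⁻⁸)]^(1/4) = (1.08×10¹¹)^(1/4) = 573 K.

T_eq ≈ 573 K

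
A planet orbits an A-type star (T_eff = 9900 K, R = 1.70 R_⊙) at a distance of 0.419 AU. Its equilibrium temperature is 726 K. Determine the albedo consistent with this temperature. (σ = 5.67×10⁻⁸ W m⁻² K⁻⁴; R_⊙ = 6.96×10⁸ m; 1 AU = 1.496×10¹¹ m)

A ≈ 0.68

R_⋆ = 1.70 × 6.96×10⁸ = 1.18×10⁹ m.
d = 0.419 AU = 6.27×10¹⁰ m.
L = 4πR_⋆²σT_⋆⁴ = 4π(1.18×10⁹)² × 5.67×10⁻⁸ × (9900)⁴ = 9.58×10²⁷ W.
S = L/(4πd²) = 1.94×10⁵ W m⁻².
From T_eq⁴ = S(1−A)/(4σ): 1−A = 4σT_eq⁴/S.
1−A = 4 × 5.67×10⁻⁸ × (726)⁴ / 1.94×10⁵ = 0.325.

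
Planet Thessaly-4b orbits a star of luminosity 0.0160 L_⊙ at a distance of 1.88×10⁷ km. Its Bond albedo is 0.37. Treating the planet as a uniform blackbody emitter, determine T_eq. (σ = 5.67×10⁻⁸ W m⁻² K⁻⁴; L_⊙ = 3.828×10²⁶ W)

d = 1.88×10⁷ km = 1.88×10¹⁰ m.
L = 0.0160 × 3.828×10²⁶ = 6.12×10²⁴ W.
Flux: S = L/(4πd²) = 6.12×10²⁴/(4π×(1.88×10¹⁰)²) = 1380 W m⁻².
Energy balance: absorbed = emitted ⇒ πR²·S(1−A) = 4πR²·σT_eq⁴, so T_eq⁴ = S(1−A)/(4σ).
T_eq = [1380 × 0.63 / (4 × 5.67×10⁻⁸)]^(1/4) = (3.83×10⁹)^(1/4) = 249 K.

T_eq ≈ 249 K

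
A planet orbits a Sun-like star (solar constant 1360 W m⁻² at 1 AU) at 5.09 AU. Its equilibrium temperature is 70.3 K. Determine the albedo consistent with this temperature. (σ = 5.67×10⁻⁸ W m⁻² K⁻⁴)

A ≈ 0.89

Flux at 5.09 AU: S = 1360/5.09² = 52.5 W m⁻².
From T_eq⁴ = S(1−A)/(4σ): 1−A = 4σT_eq⁴/S.
1−A = 4 × 5.67×10⁻⁸ × (70.3)⁴ / 52.5 = 0.106.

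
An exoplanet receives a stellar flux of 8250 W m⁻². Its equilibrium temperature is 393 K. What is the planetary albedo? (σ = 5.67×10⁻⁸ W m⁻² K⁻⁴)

From T_eq⁴ = S(1−A)/(4σ): 1−A = 4σT_eq⁴/S.
1−A = 4 × 5.67×10⁻⁸ × (393)⁴ / 8250 = 0.656.

A ≈ 0.34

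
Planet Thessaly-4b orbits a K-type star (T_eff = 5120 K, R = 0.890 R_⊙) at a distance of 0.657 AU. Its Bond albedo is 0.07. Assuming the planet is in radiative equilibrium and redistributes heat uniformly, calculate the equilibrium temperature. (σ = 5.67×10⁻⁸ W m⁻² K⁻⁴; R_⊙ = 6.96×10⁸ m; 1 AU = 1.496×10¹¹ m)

R_⋆ = 0.890 × 6.96×10⁸ = 6.19×10⁸ m.
d = 0.657 AU = 9.83×10¹⁰ m.
L = 4πR_⋆²σT_⋆⁴ = 4π(6.19×10⁸)² × 5.67×10⁻⁸ × (5120)⁴ = 1.88×10²⁶ W.
S = L/(4πd²) = 1550 W m⁻².
Energy balance: absorbed = emitted ⇒ πR²·S(1−A) = 4πR²·σT_eq⁴, so T_eq⁴ = S(1−A)/(4σ).
T_eq = [1550 × 0.93 / (4 × 5.67×10⁻⁸)]^(1/4) = (6.35×10⁹)^(1/4) = 282 K.

T_eq ≈ 282 K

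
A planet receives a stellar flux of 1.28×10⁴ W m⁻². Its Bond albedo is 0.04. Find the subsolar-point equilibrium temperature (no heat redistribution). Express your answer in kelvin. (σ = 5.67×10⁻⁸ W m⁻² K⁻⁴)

At the subsolar point the surface absorbs S(1−A) and emits σT⁴ per unit area — no factor of 4, since only the local patch is in balance.
T = [1.28×10⁴ × 0.96 / 5.67×10⁻⁸]^(1/4) = (2.17×10¹¹)^(1/4) = 682 K.

T_ss ≈ 682 K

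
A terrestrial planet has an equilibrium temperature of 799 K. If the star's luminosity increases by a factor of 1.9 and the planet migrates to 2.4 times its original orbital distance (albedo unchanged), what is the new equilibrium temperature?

T_eq ≈ 606 K

T_eq ∝ L^(1/4) · d^(−1/2).
T′ = 799 × 1.9^(1/4) / 2.4^(1/2) = 606 K.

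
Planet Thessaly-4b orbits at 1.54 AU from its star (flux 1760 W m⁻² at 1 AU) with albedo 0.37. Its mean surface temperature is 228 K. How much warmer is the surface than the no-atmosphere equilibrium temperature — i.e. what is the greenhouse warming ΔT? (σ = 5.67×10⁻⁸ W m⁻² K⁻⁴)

S = 1760/1.54² = 742.1 W m⁻².
T_eq = [S(1−A)/(4σ)]^(1/4) = [742.1×0.63/(4×5.67×10⁻⁸)]^(1/4) = 213.1 K.
ΔT = T_surf − T_eq = 228 − 213.1.

ΔT ≈ 14.9 K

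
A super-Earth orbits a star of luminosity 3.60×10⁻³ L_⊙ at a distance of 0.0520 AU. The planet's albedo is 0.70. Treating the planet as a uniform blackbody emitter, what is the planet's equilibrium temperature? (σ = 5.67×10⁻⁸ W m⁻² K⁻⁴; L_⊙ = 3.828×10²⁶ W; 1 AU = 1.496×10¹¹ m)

T_eq ≈ 221 K

d = 0.0520 AU = 7.78×10⁹ m.
L = 3.60×10⁻³ × 3.828×10²⁶ = 1.38×10²⁴ W.
Flux: S = L/(4πd²) = 1.38×10²⁴/(4π×(7.78×10⁹)²) = 1810 W m⁻².
Energy balance: absorbed = emitted ⇒ πR²·S(1−A) = 4πR²·σT_eq⁴, so T_eq⁴ = S(1−A)/(4σ).
T_eq = [1810 × 0.30 / (4 × 5.67×10⁻⁸)]^(1/4) = (2.40×10⁹)^(1/4) = 221 K.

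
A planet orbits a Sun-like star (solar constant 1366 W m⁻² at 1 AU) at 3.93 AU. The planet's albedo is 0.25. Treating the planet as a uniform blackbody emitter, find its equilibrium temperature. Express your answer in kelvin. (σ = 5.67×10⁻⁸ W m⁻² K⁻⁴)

Flux at 3.93 AU: S = 1366/3.93² = 88.4 W m⁻².
Energy balance: absorbed = emitted ⇒ πR²·S(1−A) = 4πR²·σT_eq⁴, so T_eq⁴ = S(1−A)/(4σ).
T_eq = [88.4 × 0.75 / (4 × 5.67×10⁻⁸)]^(1/4) = (2.92×10⁸)^(1/4) = 131 K.

T_eq ≈ 131 K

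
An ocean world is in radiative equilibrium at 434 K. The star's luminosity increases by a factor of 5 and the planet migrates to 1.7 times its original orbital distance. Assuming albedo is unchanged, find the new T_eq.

T_eq ≈ 498 K

T_eq ∝ L^(1/4) · d^(−1/2).
T′ = 434 × 5^(1/4) / 1.7^(1/2) = 498 K.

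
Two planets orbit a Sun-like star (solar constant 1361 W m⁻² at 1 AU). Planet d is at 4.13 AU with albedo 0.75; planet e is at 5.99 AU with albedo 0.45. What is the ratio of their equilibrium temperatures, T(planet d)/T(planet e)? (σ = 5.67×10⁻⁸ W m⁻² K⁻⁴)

T_eq = [S₀(1−A)/(4σd²)]^(1/4), so T ∝ (1−A)^(1/4) / √d.
T₁ = [1361×0.25/(4×5.67×10⁻⁸×4.13²)]^(1/4) = 96.84 K.
T₂ = [1361×0.55/(4×5.67×10⁻⁸×5.99²)]^(1/4) = 97.93 K.

T₁/T₂ ≈ 0.989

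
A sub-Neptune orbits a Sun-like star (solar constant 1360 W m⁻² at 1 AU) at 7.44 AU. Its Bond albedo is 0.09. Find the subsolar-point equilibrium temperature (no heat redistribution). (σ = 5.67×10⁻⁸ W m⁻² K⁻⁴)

T_ss ≈ 141 K

Flux at 7.44 AU: S = 1360/7.44² = 24.6 W m⁻².
At the subsolar point the surface absorbs S(1−A) and emits σT⁴ per unit area — no factor of 4, since only the local patch is in balance.
T = [24.6 × 0.91 / 5.67×10⁻⁸]^(1/4) = (3.94×10⁸)^(1/4) = 141 K.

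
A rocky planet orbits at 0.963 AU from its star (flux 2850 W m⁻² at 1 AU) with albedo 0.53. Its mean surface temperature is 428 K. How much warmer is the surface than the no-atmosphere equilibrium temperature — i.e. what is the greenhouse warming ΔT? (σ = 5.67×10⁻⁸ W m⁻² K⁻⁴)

ΔT ≈ 145.5 K

S = 2850/0.963² = 3073 W m⁻².
T_eq = [S(1−A)/(4σ)]^(1/4) = [3073×0.47/(4×5.67×10⁻⁸)]^(1/4) = 282.5 K.
ΔT = T_surf − T_eq = 428 − 282.5.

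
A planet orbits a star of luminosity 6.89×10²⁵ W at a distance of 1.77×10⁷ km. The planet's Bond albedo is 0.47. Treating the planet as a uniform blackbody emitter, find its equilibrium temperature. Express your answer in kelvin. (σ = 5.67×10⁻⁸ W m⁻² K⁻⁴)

T_eq ≈ 450 K

d = 1.77×10⁷ km = 1.77×10¹⁰ m.
Flux: S = L/(4πd²) = 6.89×10²⁵/(4π×(1.77×10¹⁰)²) = 1.75×10⁴ W m⁻².
Energy balance: absorbed = emitted ⇒ πR²·S(1−A) = 4πR²·σT_eq⁴, so T_eq⁴ = S(1−A)/(4σ).
T_eq = [1.75×10⁴ × 0.53 / (4 × 5.67×10⁻⁸)]^(1/4) = (4.09×10¹⁰)^(1/4) = 450 K.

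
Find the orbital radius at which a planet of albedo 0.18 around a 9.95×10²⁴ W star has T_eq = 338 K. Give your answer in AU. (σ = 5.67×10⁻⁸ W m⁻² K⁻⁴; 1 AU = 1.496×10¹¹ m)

From T_eq⁴ = L(1−A)/(16πσd²): d = √[L(1−A)/(16πσT_eq⁴)].
d = √[9.95×10²⁴ × 0.82 / (16π × 5.67×10⁻⁸ × (338)⁴)] = 1.48×10¹⁰ m = 0.0990 AU.

d ≈ 0.0990 AU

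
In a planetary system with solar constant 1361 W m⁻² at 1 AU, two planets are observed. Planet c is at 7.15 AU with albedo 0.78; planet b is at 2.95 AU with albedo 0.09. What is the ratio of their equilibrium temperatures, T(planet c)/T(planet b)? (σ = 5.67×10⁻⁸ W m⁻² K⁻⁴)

T_eq = [S₀(1−A)/(4σd²)]^(1/4), so T ∝ (1−A)^(1/4) / √d.
T₁ = [1361×0.22/(4×5.67×10⁻⁸×7.15²)]^(1/4) = 71.29 K.
T₂ = [1361×0.91/(4×5.67×10⁻⁸×2.95²)]^(1/4) = 158.27 K.

T₁/T₂ ≈ 0.450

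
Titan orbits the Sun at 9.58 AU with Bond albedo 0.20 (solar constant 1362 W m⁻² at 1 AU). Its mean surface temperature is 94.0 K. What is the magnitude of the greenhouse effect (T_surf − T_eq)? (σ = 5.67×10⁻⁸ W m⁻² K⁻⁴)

ΔT ≈ 8.9 K

S = 1362/9.58² = 14.84 W m⁻².
T_eq = [S(1−A)/(4σ)]^(1/4) = [14.84×0.80/(4×5.67×10⁻⁸)]^(1/4) = 85.1 K.
ΔT = T_surf − T_eq = 94 − 85.1.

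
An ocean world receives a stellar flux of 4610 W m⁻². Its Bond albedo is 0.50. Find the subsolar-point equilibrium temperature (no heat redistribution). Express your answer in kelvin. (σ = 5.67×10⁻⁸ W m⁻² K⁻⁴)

T_ss ≈ 449 K

At the subsolar point the surface absorbs S(1−A) and emits σT⁴ per unit area — no factor of 4, since only the local patch is in balance.
T = [4610 × 0.50 / 5.67×10⁻⁸]^(1/4) = (4.07×10¹⁰)^(1/4) = 449 K.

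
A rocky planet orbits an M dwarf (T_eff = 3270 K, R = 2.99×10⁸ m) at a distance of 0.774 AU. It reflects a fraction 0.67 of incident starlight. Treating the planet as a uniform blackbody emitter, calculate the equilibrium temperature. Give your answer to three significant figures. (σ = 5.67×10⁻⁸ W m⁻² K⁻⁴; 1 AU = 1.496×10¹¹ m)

T_eq ≈ 89.1 K

d = 0.774 AU = 1.16×10¹¹ m.
L = 4πR_⋆²σT_⋆⁴ = 4π(2.99×10⁸)² × 5.67×10⁻⁸ × (3270)⁴ = 7.28×10²⁴ W.
S = L/(4πd²) = 43.2 W m⁻².
Energy balance: absorbed = emitted ⇒ πR²·S(1−A) = 4πR²·σT_eq⁴, so T_eq⁴ = S(1−A)/(4σ).
T_eq = [43.2 × 0.33 / (4 × 5.67×10⁻⁸)]^(1/4) = (6.29×10⁷)^(1/4) = 89.1 K.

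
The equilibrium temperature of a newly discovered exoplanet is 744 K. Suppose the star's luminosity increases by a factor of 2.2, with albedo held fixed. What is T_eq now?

T_eq ≈ 906 K

T_eq ∝ L^(1/4) · d^(−1/2).
T′ = 744 × 2.2^(1/4) = 906 K.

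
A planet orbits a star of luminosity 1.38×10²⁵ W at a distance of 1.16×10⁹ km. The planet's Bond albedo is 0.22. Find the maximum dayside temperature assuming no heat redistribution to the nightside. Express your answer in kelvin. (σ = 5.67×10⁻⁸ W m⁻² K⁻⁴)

T_ss ≈ 57.9 K

d = 1.16×10⁹ km = 1.16×10¹² m.
Flux: S = L/(4πd²) = 1.38×10²⁵/(4π×(1.16×10¹²)²) = 0.816 W m⁻².
With no redistribution each surface element balances locally: S(1−A) = σT⁴.
T = [0.816 × 0.78 / 5.67×10⁻⁸]^(1/4) = (1.12×10⁷)^(1/4) = 57.9 K.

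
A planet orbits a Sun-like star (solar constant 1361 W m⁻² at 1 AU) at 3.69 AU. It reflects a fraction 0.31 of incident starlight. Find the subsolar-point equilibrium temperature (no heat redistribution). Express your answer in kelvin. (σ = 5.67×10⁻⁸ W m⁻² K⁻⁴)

T_ss ≈ 187 K

Flux at 3.69 AU: S = 1361/3.69² = 100 W m⁻².
At the subsolar point the surface absorbs S(1−A) and emits σT⁴ per unit area — no factor of 4, since only the local patch is in balance.
T = [100 × 0.69 / 5.67×10⁻⁸]^(1/4) = (1.22×10⁹)^(1/4) = 187 K.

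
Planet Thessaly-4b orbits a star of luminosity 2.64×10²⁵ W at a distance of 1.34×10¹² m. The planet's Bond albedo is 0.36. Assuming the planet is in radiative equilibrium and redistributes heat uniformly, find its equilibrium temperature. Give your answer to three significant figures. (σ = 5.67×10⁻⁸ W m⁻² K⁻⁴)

Flux: S = L/(4πd²) = 2.64×10²⁵/(4π×(1.34×10¹²)²) = 1.17 W m⁻².
Energy balance: absorbed = emitted ⇒ πR²·S(1−A) = 4πR²·σT_eq⁴, so T_eq⁴ = S(1−A)/(4σ).
T_eq = [1.17 × 0.64 / (4 × 5.67×10⁻⁸)]^(1/4) = (3.30×10⁶)^(1/4) = 42.6 K.

T_eq ≈ 42.6 K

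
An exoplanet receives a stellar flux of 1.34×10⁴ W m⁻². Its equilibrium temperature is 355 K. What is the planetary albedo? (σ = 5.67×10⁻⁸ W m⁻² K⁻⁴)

From T_eq⁴ = S(1−A)/(4σ): 1−A = 4σT_eq⁴/S.
1−A = 4 × 5.67×10⁻⁸ × (355)⁴ / 1.34×10⁴ = 0.269.

A ≈ 0.73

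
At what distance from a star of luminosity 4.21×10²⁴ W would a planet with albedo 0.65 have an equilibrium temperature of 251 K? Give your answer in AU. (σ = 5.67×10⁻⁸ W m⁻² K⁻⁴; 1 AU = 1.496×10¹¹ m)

d ≈ 0.0763 AU

From T_eq⁴ = L(1−A)/(16πσd²): d = √[L(1−A)/(16πσT_eq⁴)].
d = √[4.21×10²⁴ × 0.35 / (16π × 5.67×10⁻⁸ × (251)⁴)] = 1.14×10¹⁰ m = 0.0763 AU.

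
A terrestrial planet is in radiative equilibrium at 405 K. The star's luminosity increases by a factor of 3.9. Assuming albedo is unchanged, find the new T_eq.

T_eq ∝ L^(1/4) · d^(−1/2).
T′ = 405 × 3.9^(1/4) = 569 K.

T_eq ≈ 569 K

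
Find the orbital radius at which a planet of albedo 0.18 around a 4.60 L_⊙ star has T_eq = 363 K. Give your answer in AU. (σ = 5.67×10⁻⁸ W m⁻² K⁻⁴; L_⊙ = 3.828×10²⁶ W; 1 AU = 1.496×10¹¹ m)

L = 4.60 × 3.828×10²⁶ = 1.76×10²⁷ W.
From T_eq⁴ = L(1−A)/(16πσd²): d = √[L(1−A)/(16πσT_eq⁴)].
d = √[1.76×10²⁷ × 0.82 / (16π × 5.67×10⁻⁸ × (363)⁴)] = 1.71×10¹¹ m = 1.14 AU.

d ≈ 1.14 AU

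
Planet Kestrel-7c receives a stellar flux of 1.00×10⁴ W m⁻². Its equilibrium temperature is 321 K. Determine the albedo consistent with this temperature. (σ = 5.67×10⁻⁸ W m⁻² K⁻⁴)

From T_eq⁴ = S(1−A)/(4σ): 1−A = 4σT_eq⁴/S.
1−A = 4 × 5.67×10⁻⁸ × (321)⁴ / 1.00×10⁴ = 0.241.

A ≈ 0.76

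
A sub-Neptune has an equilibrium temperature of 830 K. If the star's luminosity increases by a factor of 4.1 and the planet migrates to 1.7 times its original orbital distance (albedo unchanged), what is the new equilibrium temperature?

T_eq ∝ L^(1/4) · d^(−1/2).
T′ = 830 × 4.1^(1/4) / 1.7^(1/2) = 906 K.

T_eq ≈ 906 K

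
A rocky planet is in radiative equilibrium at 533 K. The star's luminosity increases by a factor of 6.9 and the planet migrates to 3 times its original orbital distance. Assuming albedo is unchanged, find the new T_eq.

T_eq ≈ 499 K

T_eq ∝ L^(1/4) · d^(−1/2).
T′ = 533 × 6.9^(1/4) / 3^(1/2) = 499 K.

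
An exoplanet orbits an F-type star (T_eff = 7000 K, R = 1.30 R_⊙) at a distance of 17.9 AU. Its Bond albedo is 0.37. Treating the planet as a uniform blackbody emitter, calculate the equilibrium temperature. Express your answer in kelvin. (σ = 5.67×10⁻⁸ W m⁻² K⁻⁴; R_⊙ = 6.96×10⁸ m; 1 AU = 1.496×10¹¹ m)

R_⋆ = 1.30 × 6.96×10⁸ = 9.05×10⁸ m.
d = 17.9 AU = 2.68×10¹² m.
L = 4πR_⋆²σT_⋆⁴ = 4π(9.05×10⁸)² × 5.67×10⁻⁸ × (7000)⁴ = 1.40×10²⁷ W.
S = L/(4πd²) = 15.5 W m⁻².
Energy balance: absorbed = emitted ⇒ πR²·S(1−A) = 4πR²·σT_eq⁴, so T_eq⁴ = S(1−A)/(4σ).
T_eq = [15.5 × 0.63 / (4 × 5.67×10⁻⁸)]^(1/4) = (4.32×10⁷)^(1/4) = 81.1 K.

T_eq ≈ 81.1 K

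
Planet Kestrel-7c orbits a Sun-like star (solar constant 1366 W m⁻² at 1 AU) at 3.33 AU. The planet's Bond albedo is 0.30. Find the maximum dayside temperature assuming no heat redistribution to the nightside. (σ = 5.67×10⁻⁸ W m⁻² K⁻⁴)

T_ss ≈ 197 K

Flux at 3.33 AU: S = 1366/3.33² = 123 W m⁻².
With no redistribution each surface element balances locally: S(1−A) = σT⁴.
T = [123 × 0.70 / 5.67×10⁻⁸]^(1/4) = (1.52×10⁹)^(1/4) = 197 K.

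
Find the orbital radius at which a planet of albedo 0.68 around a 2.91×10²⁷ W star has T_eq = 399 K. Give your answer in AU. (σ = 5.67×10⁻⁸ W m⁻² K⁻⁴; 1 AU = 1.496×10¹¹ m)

d ≈ 0.759 AU

From T_eq⁴ = L(1−A)/(16πσd²): d = √[L(1−A)/(16πσT_eq⁴)].
d = √[2.91×10²⁷ × 0.32 / (16π × 5.67×10⁻⁸ × (399)⁴)] = 1.14×10¹¹ m = 0.759 AU.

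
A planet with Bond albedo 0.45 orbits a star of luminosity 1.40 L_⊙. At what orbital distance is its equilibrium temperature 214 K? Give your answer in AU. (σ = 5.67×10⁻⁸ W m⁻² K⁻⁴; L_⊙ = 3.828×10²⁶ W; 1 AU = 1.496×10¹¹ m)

L = 1.40 × 3.828×10²⁶ = 5.36×10²⁶ W.
From T_eq⁴ = L(1−A)/(16πσd²): d = √[L(1−A)/(16πσT_eq⁴)].
d = √[5.36×10²⁶ × 0.55 / (16π × 5.67×10⁻⁸ × (214)⁴)] = 2.22×10¹¹ m = 1.48 AU.

d ≈ 1.48 AU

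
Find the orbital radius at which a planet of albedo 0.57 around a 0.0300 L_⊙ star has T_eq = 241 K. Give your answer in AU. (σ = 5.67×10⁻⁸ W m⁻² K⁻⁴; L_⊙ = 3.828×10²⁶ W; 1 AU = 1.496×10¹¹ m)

d ≈ 0.151 AU

L = 0.0300 × 3.828×10²⁶ = 1.15×10²⁵ W.
From T_eq⁴ = L(1−A)/(16πσd²): d = √[L(1−A)/(16πσT_eq⁴)].
d = √[1.15×10²⁵ × 0.43 / (16π × 5.67×10⁻⁸ × (241)⁴)] = 2.27×10¹⁰ m = 0.151 AU.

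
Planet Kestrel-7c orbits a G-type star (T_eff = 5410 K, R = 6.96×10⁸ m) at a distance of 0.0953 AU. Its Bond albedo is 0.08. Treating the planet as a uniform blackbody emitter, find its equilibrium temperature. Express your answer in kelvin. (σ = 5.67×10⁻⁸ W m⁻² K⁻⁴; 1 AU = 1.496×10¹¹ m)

T_eq ≈ 828 K

d = 0.0953 AU = 1.43×10¹⁰ m.
L = 4πR_⋆²σT_⋆⁴ = 4π(6.96×10⁸)² × 5.67×10⁻⁸ × (5410)⁴ = 2.96×10²⁶ W.
S = L/(4πd²) = 1.16×10⁵ W m⁻².
Energy balance: absorbed = emitted ⇒ πR²·S(1−A) = 4πR²·σT_eq⁴, so T_eq⁴ = S(1−A)/(4σ).
T_eq = [1.16×10⁵ × 0.92 / (4 × 5.67×10⁻⁸)]^(1/4) = (4.70×10¹¹)^(1/4) = 828 K.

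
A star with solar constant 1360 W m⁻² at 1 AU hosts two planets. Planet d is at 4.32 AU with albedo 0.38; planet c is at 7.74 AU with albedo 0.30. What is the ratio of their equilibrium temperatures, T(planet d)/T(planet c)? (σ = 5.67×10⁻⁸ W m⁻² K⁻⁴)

T₁/T₂ ≈ 1.299

T_eq = [S₀(1−A)/(4σd²)]^(1/4), so T ∝ (1−A)^(1/4) / √d.
T₁ = [1360×0.62/(4×5.67×10⁻⁸×4.32²)]^(1/4) = 118.80 K.
T₂ = [1360×0.70/(4×5.67×10⁻⁸×7.74²)]^(1/4) = 91.49 K.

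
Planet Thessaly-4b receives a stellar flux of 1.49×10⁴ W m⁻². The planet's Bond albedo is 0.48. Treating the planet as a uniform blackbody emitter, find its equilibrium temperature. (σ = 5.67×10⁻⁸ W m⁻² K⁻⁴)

T_eq ≈ 430 K

Energy balance: absorbed = emitted ⇒ πR²·S(1−A) = 4πR²·σT_eq⁴, so T_eq⁴ = S(1−A)/(4σ).
T_eq = [1.49×10⁴ × 0.52 / (4 × 5.67×10⁻⁸)]^(1/4) = (3.42×10¹⁰)^(1/4) = 430 K.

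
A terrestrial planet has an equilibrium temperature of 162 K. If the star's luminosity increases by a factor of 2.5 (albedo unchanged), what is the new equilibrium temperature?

T_eq ≈ 204 K

T_eq ∝ L^(1/4) · d^(−1/2).
T′ = 162 × 2.5^(1/4) = 204 K.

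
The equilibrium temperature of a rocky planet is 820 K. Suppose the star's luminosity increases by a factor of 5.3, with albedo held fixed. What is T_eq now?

T_eq ∝ L^(1/4) · d^(−1/2).
T′ = 820 × 5.3^(1/4) = 1240 K.

T_eq ≈ 1240 K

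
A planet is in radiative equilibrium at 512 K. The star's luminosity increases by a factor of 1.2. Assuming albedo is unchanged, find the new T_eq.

T_eq ≈ 536 K

T_eq ∝ L^(1/4) · d^(−1/2).
T′ = 512 × 1.2^(1/4) = 536 K.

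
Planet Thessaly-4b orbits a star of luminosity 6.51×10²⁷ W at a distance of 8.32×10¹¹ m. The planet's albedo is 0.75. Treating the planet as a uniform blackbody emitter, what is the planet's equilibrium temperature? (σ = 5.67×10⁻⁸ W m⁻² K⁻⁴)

T_eq ≈ 169 K

Flux: S = L/(4πd²) = 6.51×10²⁷/(4π×(8.32×10¹¹)²) = 748 W m⁻².
Energy balance: absorbed = emitted ⇒ πR²·S(1−A) = 4πR²·σT_eq⁴, so T_eq⁴ = S(1−A)/(4σ).
T_eq = [748 × 0.25 / (4 × 5.67×10⁻⁸)]^(1/4) = (8.25×10⁸)^(1/4) = 169 K.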